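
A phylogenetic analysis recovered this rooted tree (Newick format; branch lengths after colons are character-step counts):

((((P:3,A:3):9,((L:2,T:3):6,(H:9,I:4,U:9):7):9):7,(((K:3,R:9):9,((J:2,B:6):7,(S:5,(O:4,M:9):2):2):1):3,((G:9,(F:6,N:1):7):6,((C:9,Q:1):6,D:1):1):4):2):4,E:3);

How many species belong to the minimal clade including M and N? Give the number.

13

The MRCA of M and N is the node subtending (((K,R),((J,B),(S,(O,M)))),((G,(F,N)),((C,Q),D))).
That clade contains 13 terminal taxa: B, C, D, F, G, J, K, M, N, O, Q, R, S.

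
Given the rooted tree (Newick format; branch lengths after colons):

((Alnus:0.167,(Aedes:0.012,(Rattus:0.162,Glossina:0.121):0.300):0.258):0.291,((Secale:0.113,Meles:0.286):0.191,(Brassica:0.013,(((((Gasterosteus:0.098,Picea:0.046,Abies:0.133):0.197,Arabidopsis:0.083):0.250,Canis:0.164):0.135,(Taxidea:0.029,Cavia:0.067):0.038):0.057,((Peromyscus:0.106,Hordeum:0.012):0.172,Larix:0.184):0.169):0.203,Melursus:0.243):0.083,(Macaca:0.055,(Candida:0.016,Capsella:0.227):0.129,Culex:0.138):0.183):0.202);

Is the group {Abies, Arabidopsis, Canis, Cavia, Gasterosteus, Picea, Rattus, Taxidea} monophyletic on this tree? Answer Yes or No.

No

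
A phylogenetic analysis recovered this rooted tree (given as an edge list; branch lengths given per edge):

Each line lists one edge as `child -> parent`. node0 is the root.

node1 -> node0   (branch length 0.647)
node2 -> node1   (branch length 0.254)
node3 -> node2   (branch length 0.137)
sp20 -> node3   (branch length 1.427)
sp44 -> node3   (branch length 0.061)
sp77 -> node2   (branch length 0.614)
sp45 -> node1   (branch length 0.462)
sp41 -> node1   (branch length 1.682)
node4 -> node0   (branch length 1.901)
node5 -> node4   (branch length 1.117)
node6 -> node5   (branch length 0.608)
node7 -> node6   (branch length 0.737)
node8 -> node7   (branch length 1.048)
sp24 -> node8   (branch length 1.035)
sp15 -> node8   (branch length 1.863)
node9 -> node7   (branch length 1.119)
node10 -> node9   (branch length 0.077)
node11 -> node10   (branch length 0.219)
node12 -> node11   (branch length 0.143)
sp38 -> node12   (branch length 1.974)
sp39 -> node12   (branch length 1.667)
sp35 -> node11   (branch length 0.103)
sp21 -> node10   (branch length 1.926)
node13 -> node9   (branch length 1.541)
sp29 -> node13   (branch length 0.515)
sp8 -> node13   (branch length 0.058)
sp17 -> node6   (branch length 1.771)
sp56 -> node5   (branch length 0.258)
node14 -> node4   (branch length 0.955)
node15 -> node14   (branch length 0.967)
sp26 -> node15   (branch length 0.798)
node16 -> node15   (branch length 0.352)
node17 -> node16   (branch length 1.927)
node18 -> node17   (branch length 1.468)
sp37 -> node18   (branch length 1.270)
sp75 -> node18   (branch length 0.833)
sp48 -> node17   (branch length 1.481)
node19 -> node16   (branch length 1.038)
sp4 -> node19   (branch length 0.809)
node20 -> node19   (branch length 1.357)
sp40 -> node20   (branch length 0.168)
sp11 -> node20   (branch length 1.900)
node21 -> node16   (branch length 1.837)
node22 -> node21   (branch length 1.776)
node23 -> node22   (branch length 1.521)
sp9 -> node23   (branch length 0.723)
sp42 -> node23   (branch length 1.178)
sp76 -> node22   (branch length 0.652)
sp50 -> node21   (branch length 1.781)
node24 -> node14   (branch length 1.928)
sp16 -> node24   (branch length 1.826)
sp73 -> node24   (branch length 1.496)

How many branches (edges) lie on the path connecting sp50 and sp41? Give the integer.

8

The MRCA of sp50 and sp41 is the root of the tree.
From sp50 up to that node: 6 branches. From sp41 up to the same node: 2 branches. Total: 6 + 2 = 8.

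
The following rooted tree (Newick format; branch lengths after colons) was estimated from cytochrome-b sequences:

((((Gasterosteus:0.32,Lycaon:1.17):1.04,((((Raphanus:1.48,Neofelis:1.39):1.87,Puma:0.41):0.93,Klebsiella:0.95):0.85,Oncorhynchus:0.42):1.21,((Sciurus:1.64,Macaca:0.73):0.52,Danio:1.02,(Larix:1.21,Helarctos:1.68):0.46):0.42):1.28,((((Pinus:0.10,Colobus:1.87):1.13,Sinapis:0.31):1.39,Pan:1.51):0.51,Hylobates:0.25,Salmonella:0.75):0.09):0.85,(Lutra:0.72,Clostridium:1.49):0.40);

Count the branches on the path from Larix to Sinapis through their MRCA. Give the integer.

The MRCA of Larix and Sinapis is the node subtending (((Gasterosteus,Lycaon),((((Raphanus,Neofelis),Puma),Klebsiella),Oncorhynchus),((Sciurus,Macaca),Danio,(Larix,Helarctos))),((((Pinus,Colobus),Sinapis),Pan),Hylobates,Salmonella)).
From Larix up to that node: 4 branches. From Sinapis up to the same node: 4 branches. Total: 4 + 4 = 8.

8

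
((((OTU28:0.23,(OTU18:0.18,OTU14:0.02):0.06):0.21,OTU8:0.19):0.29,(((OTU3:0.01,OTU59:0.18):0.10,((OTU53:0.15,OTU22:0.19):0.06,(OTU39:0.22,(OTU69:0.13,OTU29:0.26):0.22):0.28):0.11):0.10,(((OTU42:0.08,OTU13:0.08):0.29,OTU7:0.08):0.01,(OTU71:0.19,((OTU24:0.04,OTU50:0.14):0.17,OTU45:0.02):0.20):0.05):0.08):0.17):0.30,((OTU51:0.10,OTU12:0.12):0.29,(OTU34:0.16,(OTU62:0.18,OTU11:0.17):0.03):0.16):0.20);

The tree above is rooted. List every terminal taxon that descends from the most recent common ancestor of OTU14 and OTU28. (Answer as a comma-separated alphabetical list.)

OTU14, OTU18, OTU28

Tracing OTU14: it sits inside (OTU18,OTU14).
Tracing OTU28: it sits inside (OTU28,(OTU18,OTU14)).
The smallest clade enclosing both is (OTU28,(OTU18,OTU14)); the answer is its 3 terminal taxa in alphabetical order.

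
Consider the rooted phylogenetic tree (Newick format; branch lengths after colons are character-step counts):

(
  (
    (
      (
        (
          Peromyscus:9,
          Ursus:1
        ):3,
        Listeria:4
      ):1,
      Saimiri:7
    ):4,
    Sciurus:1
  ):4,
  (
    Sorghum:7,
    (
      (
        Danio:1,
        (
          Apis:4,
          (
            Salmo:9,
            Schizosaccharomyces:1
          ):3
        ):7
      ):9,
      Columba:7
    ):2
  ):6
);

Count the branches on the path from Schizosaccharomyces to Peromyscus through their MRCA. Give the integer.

11

The MRCA of Schizosaccharomyces and Peromyscus is the root of the tree.
From Schizosaccharomyces up to that node: 6 branches. From Peromyscus up to the same node: 5 branches. Total: 6 + 5 = 11.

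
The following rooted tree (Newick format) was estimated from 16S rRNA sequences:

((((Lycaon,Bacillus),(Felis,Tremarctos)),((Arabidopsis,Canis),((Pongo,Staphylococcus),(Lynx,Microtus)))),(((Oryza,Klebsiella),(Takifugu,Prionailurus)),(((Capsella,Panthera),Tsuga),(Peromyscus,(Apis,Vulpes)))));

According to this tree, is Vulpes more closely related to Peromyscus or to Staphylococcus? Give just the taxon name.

Peromyscus

The MRCA of Vulpes and Peromyscus subtends (Peromyscus,(Apis,Vulpes)) (3 taxa).
The MRCA of Vulpes and Staphylococcus is the root, subtending the entire tree (20 taxa).
The first is nested inside the second, so Vulpes shares a more recent common ancestor with Peromyscus.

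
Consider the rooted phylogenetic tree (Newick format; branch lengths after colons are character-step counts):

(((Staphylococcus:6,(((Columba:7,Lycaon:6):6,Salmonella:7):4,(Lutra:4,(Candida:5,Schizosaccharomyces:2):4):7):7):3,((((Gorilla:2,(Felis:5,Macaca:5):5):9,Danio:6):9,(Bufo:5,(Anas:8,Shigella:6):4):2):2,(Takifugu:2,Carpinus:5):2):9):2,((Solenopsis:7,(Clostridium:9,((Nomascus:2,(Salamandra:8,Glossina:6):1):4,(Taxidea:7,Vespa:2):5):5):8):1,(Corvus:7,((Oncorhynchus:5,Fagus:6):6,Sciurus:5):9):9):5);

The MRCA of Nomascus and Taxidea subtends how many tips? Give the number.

5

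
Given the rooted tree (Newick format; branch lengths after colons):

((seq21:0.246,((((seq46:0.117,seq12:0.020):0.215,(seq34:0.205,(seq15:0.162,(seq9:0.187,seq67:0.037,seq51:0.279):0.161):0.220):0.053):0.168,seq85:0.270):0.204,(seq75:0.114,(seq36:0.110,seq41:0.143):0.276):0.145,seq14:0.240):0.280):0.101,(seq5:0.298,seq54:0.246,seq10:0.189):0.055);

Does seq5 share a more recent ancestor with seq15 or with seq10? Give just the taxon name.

The MRCA of seq5 and seq10 subtends (seq5,seq54,seq10) (3 taxa).
The MRCA of seq5 and seq15 is the root, subtending the entire tree (16 taxa).
The first is nested inside the second, so seq5 shares a more recent common ancestor with seq10.

seq10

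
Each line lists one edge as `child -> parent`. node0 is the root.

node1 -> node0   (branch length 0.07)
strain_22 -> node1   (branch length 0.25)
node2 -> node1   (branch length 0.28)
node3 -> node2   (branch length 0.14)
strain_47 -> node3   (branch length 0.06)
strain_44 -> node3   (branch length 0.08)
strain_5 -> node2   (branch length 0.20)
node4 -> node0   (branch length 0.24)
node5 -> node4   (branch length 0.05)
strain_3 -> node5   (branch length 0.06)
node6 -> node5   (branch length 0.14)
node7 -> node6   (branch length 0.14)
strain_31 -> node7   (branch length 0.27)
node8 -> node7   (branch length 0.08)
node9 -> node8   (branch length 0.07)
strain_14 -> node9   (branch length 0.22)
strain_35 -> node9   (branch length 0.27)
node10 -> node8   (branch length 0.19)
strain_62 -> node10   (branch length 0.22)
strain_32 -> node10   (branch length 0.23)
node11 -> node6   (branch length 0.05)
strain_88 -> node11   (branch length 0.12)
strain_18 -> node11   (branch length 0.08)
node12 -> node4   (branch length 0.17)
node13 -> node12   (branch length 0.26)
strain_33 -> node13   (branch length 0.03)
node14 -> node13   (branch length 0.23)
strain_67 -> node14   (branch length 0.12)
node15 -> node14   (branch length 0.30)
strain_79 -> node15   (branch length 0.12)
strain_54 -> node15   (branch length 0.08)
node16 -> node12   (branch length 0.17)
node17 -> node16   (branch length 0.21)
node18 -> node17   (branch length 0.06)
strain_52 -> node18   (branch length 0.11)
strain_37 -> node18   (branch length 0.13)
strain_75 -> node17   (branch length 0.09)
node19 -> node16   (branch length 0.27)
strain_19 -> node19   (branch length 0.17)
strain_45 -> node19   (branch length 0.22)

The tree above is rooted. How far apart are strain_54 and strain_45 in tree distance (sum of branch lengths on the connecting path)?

1.53

The path runs strain_54 → … → MRCA → … → strain_45; the MRCA is the node subtending ((strain_33,(strain_67,(strain_79,strain_54))),(((strain_52,strain_37),strain_75),(strain_19,strain_45))).
Branch lengths along that path: 0.08 + 0.30 + 0.23 + 0.26 + 0.17 + 0.27 + 0.22 = 1.53.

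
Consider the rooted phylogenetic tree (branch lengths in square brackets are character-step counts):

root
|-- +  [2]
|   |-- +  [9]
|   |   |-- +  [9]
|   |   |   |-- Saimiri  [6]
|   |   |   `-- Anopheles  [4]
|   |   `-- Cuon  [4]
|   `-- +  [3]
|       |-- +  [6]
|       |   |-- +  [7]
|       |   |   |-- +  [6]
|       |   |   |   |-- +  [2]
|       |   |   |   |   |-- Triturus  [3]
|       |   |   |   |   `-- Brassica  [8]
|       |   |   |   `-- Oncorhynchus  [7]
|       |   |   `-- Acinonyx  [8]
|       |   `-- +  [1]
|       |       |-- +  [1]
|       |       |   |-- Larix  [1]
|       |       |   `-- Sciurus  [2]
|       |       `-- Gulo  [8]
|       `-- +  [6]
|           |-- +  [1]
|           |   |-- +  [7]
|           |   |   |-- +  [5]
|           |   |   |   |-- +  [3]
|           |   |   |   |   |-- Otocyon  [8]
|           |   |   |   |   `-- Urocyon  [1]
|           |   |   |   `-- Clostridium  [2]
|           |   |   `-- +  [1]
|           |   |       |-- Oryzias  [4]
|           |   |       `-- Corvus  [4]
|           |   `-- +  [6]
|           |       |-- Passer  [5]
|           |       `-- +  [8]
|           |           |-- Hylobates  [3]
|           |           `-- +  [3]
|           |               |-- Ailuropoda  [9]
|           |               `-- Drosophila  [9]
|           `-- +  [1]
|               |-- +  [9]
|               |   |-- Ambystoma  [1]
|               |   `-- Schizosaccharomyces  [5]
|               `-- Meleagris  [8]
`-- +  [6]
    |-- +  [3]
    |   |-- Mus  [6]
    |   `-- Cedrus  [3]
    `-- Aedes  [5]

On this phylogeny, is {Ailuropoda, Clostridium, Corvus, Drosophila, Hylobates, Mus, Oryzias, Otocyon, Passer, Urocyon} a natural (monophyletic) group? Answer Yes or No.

No

The MRCA of the listed taxa is the root, so the smallest clade containing them is the whole tree.
That clade also contains Acinonyx, Aedes, Ambystoma, Anopheles, Brassica, Cedrus, Cuon, Gulo, Larix, Meleagris, Oncorhynchus, Saimiri, Schizosaccharomyces, Sciurus, Triturus, which are not in the proposed group, so the group is not monophyletic.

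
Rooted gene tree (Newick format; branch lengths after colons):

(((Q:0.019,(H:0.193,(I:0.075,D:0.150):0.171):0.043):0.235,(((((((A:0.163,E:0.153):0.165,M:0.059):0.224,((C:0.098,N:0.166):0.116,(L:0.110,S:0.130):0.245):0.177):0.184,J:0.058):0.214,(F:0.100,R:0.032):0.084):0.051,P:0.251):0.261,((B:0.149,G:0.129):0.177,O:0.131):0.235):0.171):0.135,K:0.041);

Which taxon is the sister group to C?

N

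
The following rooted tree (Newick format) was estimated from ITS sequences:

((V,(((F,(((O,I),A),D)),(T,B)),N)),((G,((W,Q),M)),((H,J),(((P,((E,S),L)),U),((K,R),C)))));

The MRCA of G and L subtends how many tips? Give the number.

14

The MRCA of G and L is the node subtending ((G,((W,Q),M)),((H,J),(((P,((E,S),L)),U),((K,R),C)))).
That clade contains 14 terminal taxa: C, E, G, H, J, K, L, M, P, Q, R, S, U, W.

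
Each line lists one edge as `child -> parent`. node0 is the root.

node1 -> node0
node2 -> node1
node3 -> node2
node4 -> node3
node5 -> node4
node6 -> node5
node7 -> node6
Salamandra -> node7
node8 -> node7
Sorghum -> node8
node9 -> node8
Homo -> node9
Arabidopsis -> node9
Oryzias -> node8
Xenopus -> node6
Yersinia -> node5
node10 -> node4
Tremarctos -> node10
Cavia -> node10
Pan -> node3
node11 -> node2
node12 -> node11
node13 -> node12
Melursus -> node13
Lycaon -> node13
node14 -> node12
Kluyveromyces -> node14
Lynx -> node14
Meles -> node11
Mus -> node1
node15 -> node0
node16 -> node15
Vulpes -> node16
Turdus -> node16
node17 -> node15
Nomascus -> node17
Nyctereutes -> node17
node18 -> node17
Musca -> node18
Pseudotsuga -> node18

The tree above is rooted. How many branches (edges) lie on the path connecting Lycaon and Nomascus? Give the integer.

The MRCA of Lycaon and Nomascus is the root of the tree.
From Lycaon up to that node: 6 branches. From Nomascus up to the same node: 3 branches. Total: 6 + 3 = 9.

9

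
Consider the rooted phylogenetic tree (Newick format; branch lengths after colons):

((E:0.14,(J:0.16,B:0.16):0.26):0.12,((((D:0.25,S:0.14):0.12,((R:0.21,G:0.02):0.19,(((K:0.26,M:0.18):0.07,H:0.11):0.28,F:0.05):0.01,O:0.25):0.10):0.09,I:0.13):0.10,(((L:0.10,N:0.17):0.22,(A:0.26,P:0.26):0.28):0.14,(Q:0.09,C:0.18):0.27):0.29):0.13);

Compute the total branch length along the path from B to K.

1.58

The path runs B → … → MRCA → … → K; the MRCA is the root of the tree.
Branch lengths along that path: 0.16 + 0.26 + 0.12 + 0.13 + 0.10 + 0.09 + 0.10 + 0.01 + 0.28 + 0.07 + 0.26 = 1.58.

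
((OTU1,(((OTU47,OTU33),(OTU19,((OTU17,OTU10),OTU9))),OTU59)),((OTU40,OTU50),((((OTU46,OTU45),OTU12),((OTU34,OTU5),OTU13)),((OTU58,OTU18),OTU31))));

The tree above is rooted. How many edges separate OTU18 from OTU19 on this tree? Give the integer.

10

The MRCA of OTU18 and OTU19 is the root of the tree.
From OTU18 up to that node: 5 branches. From OTU19 up to the same node: 5 branches. Total: 5 + 5 = 10.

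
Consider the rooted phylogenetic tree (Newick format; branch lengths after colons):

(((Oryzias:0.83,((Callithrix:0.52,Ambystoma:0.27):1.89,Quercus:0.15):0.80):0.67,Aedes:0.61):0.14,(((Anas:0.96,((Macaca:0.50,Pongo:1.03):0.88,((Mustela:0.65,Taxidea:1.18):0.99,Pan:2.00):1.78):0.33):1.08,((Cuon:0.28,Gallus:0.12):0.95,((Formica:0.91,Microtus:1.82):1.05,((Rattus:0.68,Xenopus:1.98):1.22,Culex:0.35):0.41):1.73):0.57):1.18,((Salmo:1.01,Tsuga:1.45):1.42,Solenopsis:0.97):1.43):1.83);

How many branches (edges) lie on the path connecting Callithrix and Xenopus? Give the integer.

12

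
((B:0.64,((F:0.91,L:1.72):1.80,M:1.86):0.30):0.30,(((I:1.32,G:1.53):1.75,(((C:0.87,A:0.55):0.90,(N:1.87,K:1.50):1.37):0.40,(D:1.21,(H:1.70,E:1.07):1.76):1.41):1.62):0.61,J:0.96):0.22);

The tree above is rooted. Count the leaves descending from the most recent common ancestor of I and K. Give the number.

9

The MRCA of I and K is the node subtending ((I,G),(((C,A),(N,K)),(D,(H,E)))).
That clade contains 9 terminal taxa: A, C, D, E, G, H, I, K, N.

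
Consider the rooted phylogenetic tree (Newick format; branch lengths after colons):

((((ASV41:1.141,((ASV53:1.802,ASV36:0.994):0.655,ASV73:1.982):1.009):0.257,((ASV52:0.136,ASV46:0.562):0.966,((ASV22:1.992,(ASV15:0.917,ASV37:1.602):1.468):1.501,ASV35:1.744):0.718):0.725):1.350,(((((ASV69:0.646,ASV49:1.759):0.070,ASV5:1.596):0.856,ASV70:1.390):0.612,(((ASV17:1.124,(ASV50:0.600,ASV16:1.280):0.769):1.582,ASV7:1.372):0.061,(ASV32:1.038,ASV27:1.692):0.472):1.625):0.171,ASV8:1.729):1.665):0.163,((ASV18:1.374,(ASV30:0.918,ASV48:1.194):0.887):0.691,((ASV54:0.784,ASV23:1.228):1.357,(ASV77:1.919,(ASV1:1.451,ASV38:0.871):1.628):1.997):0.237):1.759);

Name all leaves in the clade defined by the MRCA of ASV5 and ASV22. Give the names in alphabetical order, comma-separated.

Tracing ASV5: it sits inside ((ASV69,ASV49),ASV5).
Tracing ASV22: it sits inside (ASV22,(ASV15,ASV37)).
The smallest clade enclosing both is (((ASV41,((ASV53,ASV36),ASV73)),((ASV52,ASV46),((ASV22,(ASV15,ASV37)),ASV35))),(((((ASV69,ASV49),ASV5),ASV70),(((ASV17,(ASV50,ASV16)),ASV7),(ASV32,ASV27))),ASV8)); the answer is its 21 terminal taxa in alphabetical order.

ASV15, ASV16, ASV17, ASV22, ASV27, ASV32, ASV35, ASV36, ASV37, ASV41, ASV46, ASV49, ASV5, ASV50, ASV52, ASV53, ASV69, ASV7, ASV70, ASV73, ASV8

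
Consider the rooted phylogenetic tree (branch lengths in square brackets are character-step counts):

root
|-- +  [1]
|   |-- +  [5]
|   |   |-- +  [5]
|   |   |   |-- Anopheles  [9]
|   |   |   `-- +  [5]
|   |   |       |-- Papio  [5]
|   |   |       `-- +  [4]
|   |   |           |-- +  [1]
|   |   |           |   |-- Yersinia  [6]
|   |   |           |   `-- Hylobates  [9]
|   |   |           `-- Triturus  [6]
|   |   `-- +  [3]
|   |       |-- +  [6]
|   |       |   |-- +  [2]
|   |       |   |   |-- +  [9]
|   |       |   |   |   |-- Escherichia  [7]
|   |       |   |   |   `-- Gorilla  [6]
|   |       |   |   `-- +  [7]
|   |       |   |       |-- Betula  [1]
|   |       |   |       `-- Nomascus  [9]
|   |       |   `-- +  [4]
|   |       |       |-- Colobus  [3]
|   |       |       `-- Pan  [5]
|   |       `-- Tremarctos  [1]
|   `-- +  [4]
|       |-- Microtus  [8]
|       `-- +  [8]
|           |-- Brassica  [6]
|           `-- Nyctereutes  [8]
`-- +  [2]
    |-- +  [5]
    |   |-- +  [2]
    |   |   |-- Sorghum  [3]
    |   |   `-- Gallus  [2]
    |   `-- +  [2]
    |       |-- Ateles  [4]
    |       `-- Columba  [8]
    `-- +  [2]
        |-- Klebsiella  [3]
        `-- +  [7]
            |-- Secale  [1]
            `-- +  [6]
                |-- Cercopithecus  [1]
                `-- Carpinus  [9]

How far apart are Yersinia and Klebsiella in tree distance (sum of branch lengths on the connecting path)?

The path runs Yersinia → … → MRCA → … → Klebsiella; the MRCA is the root of the tree.
Branch lengths along that path: 6 + 1 + 4 + 5 + 5 + 5 + 1 + 2 + 2 + 3 = 34.

34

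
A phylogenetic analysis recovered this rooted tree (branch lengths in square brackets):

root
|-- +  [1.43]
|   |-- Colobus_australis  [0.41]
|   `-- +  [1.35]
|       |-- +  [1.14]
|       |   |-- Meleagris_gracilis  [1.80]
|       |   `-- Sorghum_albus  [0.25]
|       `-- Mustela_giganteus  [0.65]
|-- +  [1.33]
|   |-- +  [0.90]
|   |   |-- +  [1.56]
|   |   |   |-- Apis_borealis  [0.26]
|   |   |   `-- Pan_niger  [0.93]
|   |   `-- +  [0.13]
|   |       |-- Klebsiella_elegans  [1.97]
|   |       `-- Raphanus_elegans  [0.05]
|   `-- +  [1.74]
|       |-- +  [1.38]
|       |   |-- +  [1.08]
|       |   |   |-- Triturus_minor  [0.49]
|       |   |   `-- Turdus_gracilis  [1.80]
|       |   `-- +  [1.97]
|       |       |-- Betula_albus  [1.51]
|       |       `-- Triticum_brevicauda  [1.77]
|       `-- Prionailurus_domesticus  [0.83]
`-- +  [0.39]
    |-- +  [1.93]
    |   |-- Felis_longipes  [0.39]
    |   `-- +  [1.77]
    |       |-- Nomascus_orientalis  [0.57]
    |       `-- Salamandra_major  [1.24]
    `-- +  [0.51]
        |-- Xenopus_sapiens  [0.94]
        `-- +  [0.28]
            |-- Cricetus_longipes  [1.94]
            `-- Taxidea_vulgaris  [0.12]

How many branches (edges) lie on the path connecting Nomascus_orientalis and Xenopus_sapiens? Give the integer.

The MRCA of Nomascus_orientalis and Xenopus_sapiens is the node subtending ((Felis_longipes,(Nomascus_orientalis,Salamandra_major)),(Xenopus_sapiens,(Cricetus_longipes,Taxidea_vulgaris))).
From Nomascus_orientalis up to that node: 3 branches. From Xenopus_sapiens up to the same node: 2 branches. Total: 3 + 2 = 5.

5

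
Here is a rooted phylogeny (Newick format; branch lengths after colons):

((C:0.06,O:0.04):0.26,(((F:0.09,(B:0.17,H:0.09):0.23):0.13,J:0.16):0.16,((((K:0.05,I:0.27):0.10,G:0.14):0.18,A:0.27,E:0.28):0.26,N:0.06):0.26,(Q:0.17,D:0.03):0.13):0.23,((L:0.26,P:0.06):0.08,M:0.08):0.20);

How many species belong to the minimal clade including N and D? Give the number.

The MRCA of N and D is the node subtending (((F,(B,H)),J),((((K,I),G),A,E),N),(Q,D)).
That clade contains 12 terminal taxa: A, B, D, E, F, G, H, I, J, K, N, Q.

12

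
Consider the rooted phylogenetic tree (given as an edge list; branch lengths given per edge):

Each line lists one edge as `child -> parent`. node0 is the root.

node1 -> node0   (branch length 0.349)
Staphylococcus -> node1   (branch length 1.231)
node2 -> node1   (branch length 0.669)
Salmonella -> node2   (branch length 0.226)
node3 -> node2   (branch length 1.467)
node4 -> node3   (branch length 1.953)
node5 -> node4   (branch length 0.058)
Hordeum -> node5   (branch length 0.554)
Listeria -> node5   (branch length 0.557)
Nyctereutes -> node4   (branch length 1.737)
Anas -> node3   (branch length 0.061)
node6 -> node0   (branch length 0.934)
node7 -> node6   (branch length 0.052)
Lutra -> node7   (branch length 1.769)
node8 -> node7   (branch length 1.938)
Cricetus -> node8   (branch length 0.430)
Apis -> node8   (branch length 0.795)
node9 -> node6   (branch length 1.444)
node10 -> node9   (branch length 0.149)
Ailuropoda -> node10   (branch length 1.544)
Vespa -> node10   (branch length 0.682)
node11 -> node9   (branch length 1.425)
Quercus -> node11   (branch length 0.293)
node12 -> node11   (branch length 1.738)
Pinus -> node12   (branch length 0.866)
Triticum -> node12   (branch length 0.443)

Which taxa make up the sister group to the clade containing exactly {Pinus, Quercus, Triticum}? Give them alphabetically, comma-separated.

The clade containing exactly {Pinus, Quercus, Triticum} attaches to the tree at the node subtending ((Ailuropoda,Vespa),(Quercus,(Pinus,Triticum))).
The other lineage descending from that same node — the sister group — is (Ailuropoda,Vespa); its 2 tips in alphabetical order are the answer.

Ailuropoda, Vespa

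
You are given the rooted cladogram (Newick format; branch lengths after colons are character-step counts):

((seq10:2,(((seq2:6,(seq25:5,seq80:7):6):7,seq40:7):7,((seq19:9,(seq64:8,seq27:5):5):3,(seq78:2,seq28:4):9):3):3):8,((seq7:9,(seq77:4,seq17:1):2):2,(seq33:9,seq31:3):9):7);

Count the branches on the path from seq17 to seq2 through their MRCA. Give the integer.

The MRCA of seq17 and seq2 is the root of the tree.
From seq17 up to that node: 4 branches. From seq2 up to the same node: 5 branches. Total: 4 + 5 = 9.

9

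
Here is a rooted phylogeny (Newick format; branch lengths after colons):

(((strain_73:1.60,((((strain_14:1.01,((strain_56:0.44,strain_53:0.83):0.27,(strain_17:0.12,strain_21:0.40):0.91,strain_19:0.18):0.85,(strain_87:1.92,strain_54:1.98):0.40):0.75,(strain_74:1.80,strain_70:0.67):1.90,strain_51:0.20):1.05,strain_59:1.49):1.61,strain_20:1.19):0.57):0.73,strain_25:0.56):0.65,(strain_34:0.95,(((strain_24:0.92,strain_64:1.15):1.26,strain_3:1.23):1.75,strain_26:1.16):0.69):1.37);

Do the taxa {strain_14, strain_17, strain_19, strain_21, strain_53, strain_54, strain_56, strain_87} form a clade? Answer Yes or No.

The most recent common ancestor of these taxa subtends (strain_14,((strain_56,strain_53),(strain_17,strain_21),strain_19),(strain_87,strain_54)).
That clade has exactly 8 tips — every listed taxon and nothing else — so the group is monophyletic.

Yes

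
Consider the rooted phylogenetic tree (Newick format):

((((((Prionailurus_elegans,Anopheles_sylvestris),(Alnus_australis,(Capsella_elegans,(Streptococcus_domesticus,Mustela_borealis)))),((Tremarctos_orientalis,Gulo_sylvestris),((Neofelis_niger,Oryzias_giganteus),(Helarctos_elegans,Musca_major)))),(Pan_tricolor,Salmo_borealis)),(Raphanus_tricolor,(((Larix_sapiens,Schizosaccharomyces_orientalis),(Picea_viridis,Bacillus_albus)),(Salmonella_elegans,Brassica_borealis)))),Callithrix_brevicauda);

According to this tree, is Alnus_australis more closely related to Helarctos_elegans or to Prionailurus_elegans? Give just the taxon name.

The MRCA of Alnus_australis and Prionailurus_elegans subtends ((Prionailurus_elegans,Anopheles_sylvestris),(Alnus_australis,(Capsella_elegans,(Streptococcus_domesticus,Mustela_borealis)))) (6 taxa).
The MRCA of Alnus_australis and Helarctos_elegans subtends (((Prionailurus_elegans,Anopheles_sylvestris),(Alnus_australis,(Capsella_elegans,(Streptococcus_domesticus,Mustela_borealis)))),((Tremarctos_orientalis,Gulo_sylvestris),((Neofelis_niger,Oryzias_giganteus),(Helarctos_elegans,Musca_major)))) (12 taxa).
The first is nested inside the second, so Alnus_australis shares a more recent common ancestor with Prionailurus_elegans.

Prionailurus_elegans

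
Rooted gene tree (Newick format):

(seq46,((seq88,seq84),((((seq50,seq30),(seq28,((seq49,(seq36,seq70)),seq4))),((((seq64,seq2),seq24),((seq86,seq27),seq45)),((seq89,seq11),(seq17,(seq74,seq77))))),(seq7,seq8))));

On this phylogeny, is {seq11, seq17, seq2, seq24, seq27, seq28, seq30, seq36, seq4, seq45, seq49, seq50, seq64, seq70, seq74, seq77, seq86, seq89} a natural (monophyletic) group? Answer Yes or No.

Yes

The most recent common ancestor of these taxa subtends (((seq50,seq30),(seq28,((seq49,(seq36,seq70)),seq4))),((((seq64,seq2),seq24),((seq86,seq27),seq45)),((seq89,seq11),(seq17,(seq74,seq77))))).
That clade has exactly 18 tips — every listed taxon and nothing else — so the group is monophyletic.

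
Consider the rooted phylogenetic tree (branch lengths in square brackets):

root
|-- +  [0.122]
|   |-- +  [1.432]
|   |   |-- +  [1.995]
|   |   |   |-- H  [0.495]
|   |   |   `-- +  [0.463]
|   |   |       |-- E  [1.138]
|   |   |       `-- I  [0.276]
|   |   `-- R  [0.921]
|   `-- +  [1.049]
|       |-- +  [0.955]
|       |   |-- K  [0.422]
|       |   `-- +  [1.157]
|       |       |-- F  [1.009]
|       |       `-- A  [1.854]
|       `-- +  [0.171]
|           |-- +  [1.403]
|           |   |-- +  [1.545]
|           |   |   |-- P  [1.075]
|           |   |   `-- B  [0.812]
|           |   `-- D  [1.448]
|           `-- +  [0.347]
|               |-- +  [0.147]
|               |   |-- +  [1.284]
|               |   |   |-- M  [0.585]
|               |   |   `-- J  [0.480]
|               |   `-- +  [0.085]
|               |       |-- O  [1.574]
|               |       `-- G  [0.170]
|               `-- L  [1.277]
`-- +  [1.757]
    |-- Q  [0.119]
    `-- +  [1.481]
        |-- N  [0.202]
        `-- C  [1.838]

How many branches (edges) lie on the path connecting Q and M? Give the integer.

9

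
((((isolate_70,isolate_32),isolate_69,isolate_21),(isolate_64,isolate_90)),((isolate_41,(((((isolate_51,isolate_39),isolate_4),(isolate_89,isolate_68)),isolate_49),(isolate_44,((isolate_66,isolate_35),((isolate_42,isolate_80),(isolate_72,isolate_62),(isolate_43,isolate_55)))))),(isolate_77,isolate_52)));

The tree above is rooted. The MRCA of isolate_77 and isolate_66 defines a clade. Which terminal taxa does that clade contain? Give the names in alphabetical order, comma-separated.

isolate_35, isolate_39, isolate_4, isolate_41, isolate_42, isolate_43, isolate_44, isolate_49, isolate_51, isolate_52, isolate_55, isolate_62, isolate_66, isolate_68, isolate_72, isolate_77, isolate_80, isolate_89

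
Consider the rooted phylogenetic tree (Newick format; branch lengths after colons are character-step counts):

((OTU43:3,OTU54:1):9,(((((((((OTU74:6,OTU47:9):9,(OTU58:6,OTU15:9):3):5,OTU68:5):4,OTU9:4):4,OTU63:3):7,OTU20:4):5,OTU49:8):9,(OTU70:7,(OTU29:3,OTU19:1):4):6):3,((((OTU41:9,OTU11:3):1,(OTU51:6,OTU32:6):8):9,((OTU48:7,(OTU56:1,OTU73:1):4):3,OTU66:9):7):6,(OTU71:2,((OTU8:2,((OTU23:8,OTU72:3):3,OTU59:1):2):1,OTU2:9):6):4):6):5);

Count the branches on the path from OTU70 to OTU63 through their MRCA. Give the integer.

6

The MRCA of OTU70 and OTU63 is the node subtending ((((((((OTU74,OTU47),(OTU58,OTU15)),OTU68),OTU9),OTU63),OTU20),OTU49),(OTU70,(OTU29,OTU19))).
From OTU70 up to that node: 2 branches. From OTU63 up to the same node: 4 branches. Total: 2 + 4 = 6.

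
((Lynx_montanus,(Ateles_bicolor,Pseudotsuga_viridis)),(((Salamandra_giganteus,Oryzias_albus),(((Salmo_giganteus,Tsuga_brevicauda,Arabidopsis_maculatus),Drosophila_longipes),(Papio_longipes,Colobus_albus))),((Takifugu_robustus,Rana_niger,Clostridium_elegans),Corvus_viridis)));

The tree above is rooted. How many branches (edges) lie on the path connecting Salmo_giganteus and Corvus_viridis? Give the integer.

The MRCA of Salmo_giganteus and Corvus_viridis is the node subtending (((Salamandra_giganteus,Oryzias_albus),(((Salmo_giganteus,Tsuga_brevicauda,Arabidopsis_maculatus),Drosophila_longipes),(Papio_longipes,Colobus_albus))),((Takifugu_robustus,Rana_niger,Clostridium_elegans),Corvus_viridis)).
From Salmo_giganteus up to that node: 5 branches. From Corvus_viridis up to the same node: 2 branches. Total: 5 + 2 = 7.

7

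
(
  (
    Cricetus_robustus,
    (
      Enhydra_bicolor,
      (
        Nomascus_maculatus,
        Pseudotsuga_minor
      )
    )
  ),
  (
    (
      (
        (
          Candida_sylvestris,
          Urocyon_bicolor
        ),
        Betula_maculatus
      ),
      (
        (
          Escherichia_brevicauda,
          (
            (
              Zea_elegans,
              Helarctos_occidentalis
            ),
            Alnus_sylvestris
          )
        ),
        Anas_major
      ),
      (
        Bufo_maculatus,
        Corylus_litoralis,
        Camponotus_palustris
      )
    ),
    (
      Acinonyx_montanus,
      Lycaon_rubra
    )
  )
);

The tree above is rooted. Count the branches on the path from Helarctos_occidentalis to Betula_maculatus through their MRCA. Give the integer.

7

The MRCA of Helarctos_occidentalis and Betula_maculatus is the node subtending (((Candida_sylvestris,Urocyon_bicolor),Betula_maculatus),((Escherichia_brevicauda,((Zea_elegans,Helarctos_occidentalis),Alnus_sylvestris)),Anas_major),(Bufo_maculatus,Corylus_litoralis,Camponotus_palustris)).
From Helarctos_occidentalis up to that node: 5 branches. From Betula_maculatus up to the same node: 2 branches. Total: 5 + 2 = 7.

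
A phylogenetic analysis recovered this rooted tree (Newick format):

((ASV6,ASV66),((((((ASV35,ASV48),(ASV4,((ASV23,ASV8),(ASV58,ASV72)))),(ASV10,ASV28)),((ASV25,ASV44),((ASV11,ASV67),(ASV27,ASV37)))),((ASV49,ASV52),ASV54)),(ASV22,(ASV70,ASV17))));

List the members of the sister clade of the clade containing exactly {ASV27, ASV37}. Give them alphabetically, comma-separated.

ASV11, ASV67

The clade containing exactly {ASV27, ASV37} attaches to the tree at the node subtending ((ASV11,ASV67),(ASV27,ASV37)).
The other lineage descending from that same node — the sister group — is (ASV11,ASV67); its 2 tips in alphabetical order are the answer.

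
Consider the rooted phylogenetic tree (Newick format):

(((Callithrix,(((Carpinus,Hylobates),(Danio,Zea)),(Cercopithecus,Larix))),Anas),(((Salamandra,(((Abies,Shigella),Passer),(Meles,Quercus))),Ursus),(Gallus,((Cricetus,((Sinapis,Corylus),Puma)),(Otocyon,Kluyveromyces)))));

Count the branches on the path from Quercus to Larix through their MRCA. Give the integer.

11

The MRCA of Quercus and Larix is the root of the tree.
From Quercus up to that node: 6 branches. From Larix up to the same node: 5 branches. Total: 6 + 5 = 11.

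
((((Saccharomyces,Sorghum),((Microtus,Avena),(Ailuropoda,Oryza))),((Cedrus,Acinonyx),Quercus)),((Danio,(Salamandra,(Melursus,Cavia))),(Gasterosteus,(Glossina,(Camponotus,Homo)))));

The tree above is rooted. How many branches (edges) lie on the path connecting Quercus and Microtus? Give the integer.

6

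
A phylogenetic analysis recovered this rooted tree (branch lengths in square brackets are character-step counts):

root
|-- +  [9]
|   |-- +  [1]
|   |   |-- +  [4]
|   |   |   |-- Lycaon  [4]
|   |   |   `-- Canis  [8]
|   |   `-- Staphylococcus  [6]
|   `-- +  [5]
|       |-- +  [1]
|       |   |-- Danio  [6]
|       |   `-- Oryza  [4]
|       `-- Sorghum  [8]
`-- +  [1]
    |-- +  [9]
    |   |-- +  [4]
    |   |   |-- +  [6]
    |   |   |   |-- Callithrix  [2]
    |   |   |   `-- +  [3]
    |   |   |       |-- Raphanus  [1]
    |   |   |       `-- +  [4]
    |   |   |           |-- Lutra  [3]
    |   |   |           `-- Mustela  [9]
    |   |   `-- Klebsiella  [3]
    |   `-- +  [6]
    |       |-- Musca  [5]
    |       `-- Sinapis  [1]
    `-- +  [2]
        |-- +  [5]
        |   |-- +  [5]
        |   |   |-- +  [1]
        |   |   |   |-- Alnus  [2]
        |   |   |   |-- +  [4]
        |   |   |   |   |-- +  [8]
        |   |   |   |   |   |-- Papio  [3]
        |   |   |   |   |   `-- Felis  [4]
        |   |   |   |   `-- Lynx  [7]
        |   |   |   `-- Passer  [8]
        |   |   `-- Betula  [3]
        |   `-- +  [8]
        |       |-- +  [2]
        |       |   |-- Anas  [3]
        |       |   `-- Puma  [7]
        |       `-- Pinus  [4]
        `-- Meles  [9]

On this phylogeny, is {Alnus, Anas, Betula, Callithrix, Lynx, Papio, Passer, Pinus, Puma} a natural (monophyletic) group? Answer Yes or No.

No

The MRCA of the listed taxa subtends ((((Callithrix,(Raphanus,(Lutra,Mustela))),Klebsiella),(Musca,Sinapis)),((((Alnus,((Papio,Felis),Lynx),Passer),Betula),((Anas,Puma),Pinus)),Meles)).
That clade also contains Felis, Klebsiella, Lutra, Meles, Musca, Mustela, Raphanus, Sinapis, which are not in the proposed group, so the group is not monophyletic.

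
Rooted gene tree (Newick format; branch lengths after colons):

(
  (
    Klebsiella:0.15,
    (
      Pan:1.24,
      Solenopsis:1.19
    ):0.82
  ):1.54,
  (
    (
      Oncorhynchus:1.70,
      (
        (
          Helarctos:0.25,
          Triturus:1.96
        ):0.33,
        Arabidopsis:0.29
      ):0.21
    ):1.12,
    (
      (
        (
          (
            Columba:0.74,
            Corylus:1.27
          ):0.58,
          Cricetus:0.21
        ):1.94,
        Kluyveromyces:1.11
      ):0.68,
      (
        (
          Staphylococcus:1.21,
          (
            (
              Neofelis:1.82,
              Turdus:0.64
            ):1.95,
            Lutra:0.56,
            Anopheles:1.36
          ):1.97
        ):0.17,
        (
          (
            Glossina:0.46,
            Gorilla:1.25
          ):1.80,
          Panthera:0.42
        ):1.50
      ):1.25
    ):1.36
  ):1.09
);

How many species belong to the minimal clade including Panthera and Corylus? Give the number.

12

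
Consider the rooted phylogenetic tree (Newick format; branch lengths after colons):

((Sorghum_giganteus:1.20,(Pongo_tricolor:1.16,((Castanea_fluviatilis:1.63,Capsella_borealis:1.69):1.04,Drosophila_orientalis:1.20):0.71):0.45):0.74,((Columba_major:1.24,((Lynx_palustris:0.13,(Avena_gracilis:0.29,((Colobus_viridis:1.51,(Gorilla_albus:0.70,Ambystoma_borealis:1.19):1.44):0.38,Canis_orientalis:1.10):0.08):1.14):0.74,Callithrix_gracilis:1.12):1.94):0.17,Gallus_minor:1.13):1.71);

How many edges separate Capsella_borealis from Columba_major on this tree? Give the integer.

8

The MRCA of Capsella_borealis and Columba_major is the root of the tree.
From Capsella_borealis up to that node: 5 branches. From Columba_major up to the same node: 3 branches. Total: 5 + 3 = 8.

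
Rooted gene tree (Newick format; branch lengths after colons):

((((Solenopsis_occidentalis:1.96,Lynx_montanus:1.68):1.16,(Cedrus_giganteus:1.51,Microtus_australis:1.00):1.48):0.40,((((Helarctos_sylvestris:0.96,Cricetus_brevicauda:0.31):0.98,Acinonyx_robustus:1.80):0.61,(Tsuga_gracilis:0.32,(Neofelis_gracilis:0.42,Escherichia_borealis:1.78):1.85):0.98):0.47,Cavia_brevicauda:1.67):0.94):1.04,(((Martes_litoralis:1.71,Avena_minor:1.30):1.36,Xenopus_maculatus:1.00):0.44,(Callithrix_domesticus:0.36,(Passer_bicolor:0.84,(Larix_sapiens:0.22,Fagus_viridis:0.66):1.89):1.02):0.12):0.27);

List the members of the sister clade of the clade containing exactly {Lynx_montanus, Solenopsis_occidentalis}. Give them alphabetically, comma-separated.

Cedrus_giganteus, Microtus_australis

The clade containing exactly {Lynx_montanus, Solenopsis_occidentalis} attaches to the tree at the node subtending ((Solenopsis_occidentalis,Lynx_montanus),(Cedrus_giganteus,Microtus_australis)).
The other lineage descending from that same node — the sister group — is (Cedrus_giganteus,Microtus_australis); its 2 tips in alphabetical order are the answer.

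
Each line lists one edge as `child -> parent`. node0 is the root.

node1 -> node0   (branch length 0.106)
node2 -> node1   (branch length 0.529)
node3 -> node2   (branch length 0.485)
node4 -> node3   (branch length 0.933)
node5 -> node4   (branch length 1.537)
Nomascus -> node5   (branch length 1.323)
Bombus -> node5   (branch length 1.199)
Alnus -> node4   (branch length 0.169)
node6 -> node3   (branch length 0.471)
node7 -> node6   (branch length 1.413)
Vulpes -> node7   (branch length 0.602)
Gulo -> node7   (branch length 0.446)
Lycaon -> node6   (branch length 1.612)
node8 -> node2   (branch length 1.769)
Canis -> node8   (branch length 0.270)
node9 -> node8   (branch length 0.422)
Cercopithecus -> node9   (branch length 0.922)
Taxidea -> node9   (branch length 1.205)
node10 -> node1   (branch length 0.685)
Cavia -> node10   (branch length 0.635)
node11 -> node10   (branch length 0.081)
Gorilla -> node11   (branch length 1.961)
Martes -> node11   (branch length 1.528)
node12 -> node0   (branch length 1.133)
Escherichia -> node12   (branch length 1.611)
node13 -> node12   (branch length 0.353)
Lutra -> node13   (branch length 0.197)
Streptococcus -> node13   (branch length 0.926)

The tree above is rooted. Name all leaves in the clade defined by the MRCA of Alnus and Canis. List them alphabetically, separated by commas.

Alnus, Bombus, Canis, Cercopithecus, Gulo, Lycaon, Nomascus, Taxidea, Vulpes

Tracing Alnus: it sits inside ((Nomascus,Bombus),Alnus).
Tracing Canis: it sits inside (Canis,(Cercopithecus,Taxidea)).
The smallest clade enclosing both is ((((Nomascus,Bombus),Alnus),((Vulpes,Gulo),Lycaon)),(Canis,(Cercopithecus,Taxidea))); the answer is its 9 terminal taxa in alphabetical order.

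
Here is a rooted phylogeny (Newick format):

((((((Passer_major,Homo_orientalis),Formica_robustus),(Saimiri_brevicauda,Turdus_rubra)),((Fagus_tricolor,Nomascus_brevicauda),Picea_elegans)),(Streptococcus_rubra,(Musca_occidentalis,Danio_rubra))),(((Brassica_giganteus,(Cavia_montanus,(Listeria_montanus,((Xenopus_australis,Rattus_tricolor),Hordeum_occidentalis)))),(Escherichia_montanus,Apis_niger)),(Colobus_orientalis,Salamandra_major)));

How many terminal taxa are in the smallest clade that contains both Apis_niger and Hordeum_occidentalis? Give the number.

8

The MRCA of Apis_niger and Hordeum_occidentalis is the node subtending ((Brassica_giganteus,(Cavia_montanus,(Listeria_montanus,((Xenopus_australis,Rattus_tricolor),Hordeum_occidentalis)))),(Escherichia_montanus,Apis_niger)).
That clade contains 8 terminal taxa: Apis_niger, Brassica_giganteus, Cavia_montanus, Escherichia_montanus, Hordeum_occidentalis, Listeria_montanus, Rattus_tricolor, Xenopus_australis.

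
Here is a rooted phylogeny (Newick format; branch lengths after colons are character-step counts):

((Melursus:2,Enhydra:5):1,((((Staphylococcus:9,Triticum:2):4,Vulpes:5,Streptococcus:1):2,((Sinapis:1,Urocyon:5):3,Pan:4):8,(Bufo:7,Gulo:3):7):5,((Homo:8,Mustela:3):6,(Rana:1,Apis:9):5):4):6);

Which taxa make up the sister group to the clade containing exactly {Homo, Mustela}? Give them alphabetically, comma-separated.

Apis, Rana

The clade containing exactly {Homo, Mustela} attaches to the tree at the node subtending ((Homo,Mustela),(Rana,Apis)).
The other lineage descending from that same node — the sister group — is (Rana,Apis); its 2 tips in alphabetical order are the answer.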